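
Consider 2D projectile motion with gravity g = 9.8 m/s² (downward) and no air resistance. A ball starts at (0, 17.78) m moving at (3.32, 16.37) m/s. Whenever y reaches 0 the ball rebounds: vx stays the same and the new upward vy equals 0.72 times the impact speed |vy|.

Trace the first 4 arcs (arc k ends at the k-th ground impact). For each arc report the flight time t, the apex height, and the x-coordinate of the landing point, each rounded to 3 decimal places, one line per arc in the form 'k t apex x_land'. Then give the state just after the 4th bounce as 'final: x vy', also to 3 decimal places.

1 4.204 31.452 13.957
2 3.648 16.305 26.069
3 2.627 8.452 34.790
4 1.891 4.382 41.069
final: 41.069 6.672

Arc 1: start y=17.780, vy=16.370 → t=4.204, apex=31.452, x_land=13.957, impact vy=-24.829
  bounce: vy ← 0.72·24.829 = 17.877
Arc 2: start y=0.000, vy=17.877 → t=3.648, apex=16.305, x_land=26.069, impact vy=-17.877
  bounce: vy ← 0.72·17.877 = 12.871
Arc 3: start y=0.000, vy=12.871 → t=2.627, apex=8.452, x_land=34.790, impact vy=-12.871
  bounce: vy ← 0.72·12.871 = 9.267
Arc 4: start y=0.000, vy=9.267 → t=1.891, apex=4.382, x_land=41.069, impact vy=-9.267
  bounce: vy ← 0.72·9.267 = 6.672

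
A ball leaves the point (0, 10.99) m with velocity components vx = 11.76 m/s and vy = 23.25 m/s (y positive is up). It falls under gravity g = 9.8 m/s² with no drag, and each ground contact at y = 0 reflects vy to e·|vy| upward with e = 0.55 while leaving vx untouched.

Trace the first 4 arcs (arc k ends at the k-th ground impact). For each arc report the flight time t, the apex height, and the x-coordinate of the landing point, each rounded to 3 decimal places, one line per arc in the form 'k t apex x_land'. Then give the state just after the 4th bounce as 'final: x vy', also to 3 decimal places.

Arc 1: start y=10.990, vy=23.250 → t=5.178, apex=38.570, x_land=60.894, impact vy=-27.495
  bounce: vy ← 0.55·27.495 = 15.122
Arc 2: start y=0.000, vy=15.122 → t=3.086, apex=11.667, x_land=97.187, impact vy=-15.122
  bounce: vy ← 0.55·15.122 = 8.317
Arc 3: start y=0.000, vy=8.317 → t=1.697, apex=3.529, x_land=117.148, impact vy=-8.317
  bounce: vy ← 0.55·8.317 = 4.574
Arc 4: start y=0.000, vy=4.574 → t=0.934, apex=1.068, x_land=128.127, impact vy=-4.574
  bounce: vy ← 0.55·4.574 = 2.516

1 5.178 38.570 60.894
2 3.086 11.667 97.187
3 1.697 3.529 117.148
4 0.934 1.068 128.127
final: 128.127 2.516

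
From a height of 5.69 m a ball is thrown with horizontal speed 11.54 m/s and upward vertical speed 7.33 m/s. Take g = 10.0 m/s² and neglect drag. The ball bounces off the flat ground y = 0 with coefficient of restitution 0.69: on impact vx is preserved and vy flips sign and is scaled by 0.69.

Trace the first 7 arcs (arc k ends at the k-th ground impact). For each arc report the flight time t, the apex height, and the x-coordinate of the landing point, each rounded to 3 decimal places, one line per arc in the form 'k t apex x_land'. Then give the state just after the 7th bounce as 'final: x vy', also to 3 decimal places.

Arc 1: start y=5.690, vy=7.330 → t=2.027, apex=8.376, x_land=23.395, impact vy=-12.943
  bounce: vy ← 0.69·12.943 = 8.931
Arc 2: start y=0.000, vy=8.931 → t=1.786, apex=3.988, x_land=44.008, impact vy=-8.931
  bounce: vy ← 0.69·8.931 = 6.162
Arc 3: start y=0.000, vy=6.162 → t=1.232, apex=1.899, x_land=58.230, impact vy=-6.162
  bounce: vy ← 0.69·6.162 = 4.252
Arc 4: start y=0.000, vy=4.252 → t=0.850, apex=0.904, x_land=68.044, impact vy=-4.252
  bounce: vy ← 0.69·4.252 = 2.934
Arc 5: start y=0.000, vy=2.934 → t=0.587, apex=0.430, x_land=74.815, impact vy=-2.934
  bounce: vy ← 0.69·2.934 = 2.024
Arc 6: start y=0.000, vy=2.024 → t=0.405, apex=0.205, x_land=79.488, impact vy=-2.024
  bounce: vy ← 0.69·2.024 = 1.397
Arc 7: start y=0.000, vy=1.397 → t=0.279, apex=0.098, x_land=82.712, impact vy=-1.397
  bounce: vy ← 0.69·1.397 = 0.964

1 2.027 8.376 23.395
2 1.786 3.988 44.008
3 1.232 1.899 58.230
4 0.850 0.904 68.044
5 0.587 0.430 74.815
6 0.405 0.205 79.488
7 0.279 0.098 82.712
final: 82.712 0.964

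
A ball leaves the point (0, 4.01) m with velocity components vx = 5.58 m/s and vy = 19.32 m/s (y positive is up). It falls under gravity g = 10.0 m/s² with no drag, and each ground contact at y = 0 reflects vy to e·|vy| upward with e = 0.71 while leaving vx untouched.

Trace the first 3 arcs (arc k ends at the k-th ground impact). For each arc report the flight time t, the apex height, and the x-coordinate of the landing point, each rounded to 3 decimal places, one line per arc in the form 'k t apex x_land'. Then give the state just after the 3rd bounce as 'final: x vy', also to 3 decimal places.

Arc 1: start y=4.010, vy=19.320 → t=4.061, apex=22.673, x_land=22.663, impact vy=-21.295
  bounce: vy ← 0.71·21.295 = 15.119
Arc 2: start y=0.000, vy=15.119 → t=3.024, apex=11.430, x_land=39.536, impact vy=-15.119
  bounce: vy ← 0.71·15.119 = 10.735
Arc 3: start y=0.000, vy=10.735 → t=2.147, apex=5.762, x_land=51.516, impact vy=-10.735
  bounce: vy ← 0.71·10.735 = 7.622

1 4.061 22.673 22.663
2 3.024 11.430 39.536
3 2.147 5.762 51.516
final: 51.516 7.622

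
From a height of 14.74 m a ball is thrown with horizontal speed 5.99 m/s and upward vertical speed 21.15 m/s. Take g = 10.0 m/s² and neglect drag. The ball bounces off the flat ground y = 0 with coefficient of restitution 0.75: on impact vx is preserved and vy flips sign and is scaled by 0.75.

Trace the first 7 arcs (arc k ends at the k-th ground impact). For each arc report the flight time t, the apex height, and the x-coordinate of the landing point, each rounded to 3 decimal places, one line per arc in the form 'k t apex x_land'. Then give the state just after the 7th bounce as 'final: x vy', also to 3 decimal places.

Arc 1: start y=14.740, vy=21.150 → t=4.839, apex=37.106, x_land=28.987, impact vy=-27.242
  bounce: vy ← 0.75·27.242 = 20.431
Arc 2: start y=0.000, vy=20.431 → t=4.086, apex=20.872, x_land=53.464, impact vy=-20.431
  bounce: vy ← 0.75·20.431 = 15.324
Arc 3: start y=0.000, vy=15.324 → t=3.065, apex=11.741, x_land=71.821, impact vy=-15.324
  bounce: vy ← 0.75·15.324 = 11.493
Arc 4: start y=0.000, vy=11.493 → t=2.299, apex=6.604, x_land=85.590, impact vy=-11.493
  bounce: vy ← 0.75·11.493 = 8.620
Arc 5: start y=0.000, vy=8.620 → t=1.724, apex=3.715, x_land=95.916, impact vy=-8.620
  bounce: vy ← 0.75·8.620 = 6.465
Arc 6: start y=0.000, vy=6.465 → t=1.293, apex=2.090, x_land=103.660, impact vy=-6.465
  bounce: vy ← 0.75·6.465 = 4.848
Arc 7: start y=0.000, vy=4.848 → t=0.970, apex=1.175, x_land=109.469, impact vy=-4.848
  bounce: vy ← 0.75·4.848 = 3.636

1 4.839 37.106 28.987
2 4.086 20.872 53.464
3 3.065 11.741 71.821
4 2.299 6.604 85.590
5 1.724 3.715 95.916
6 1.293 2.090 103.660
7 0.970 1.175 109.469
final: 109.469 3.636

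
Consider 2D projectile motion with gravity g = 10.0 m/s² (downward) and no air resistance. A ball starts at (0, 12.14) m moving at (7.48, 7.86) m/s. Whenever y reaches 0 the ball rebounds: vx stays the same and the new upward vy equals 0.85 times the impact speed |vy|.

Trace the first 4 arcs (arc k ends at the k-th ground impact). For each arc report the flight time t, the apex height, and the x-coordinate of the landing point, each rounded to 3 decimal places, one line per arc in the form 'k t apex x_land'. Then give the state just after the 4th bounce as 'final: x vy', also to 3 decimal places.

1 2.531 15.229 18.934
2 2.967 11.003 41.126
3 2.522 7.950 59.989
4 2.144 5.744 76.023
final: 76.023 9.110

Arc 1: start y=12.140, vy=7.860 → t=2.531, apex=15.229, x_land=18.934, impact vy=-17.452
  bounce: vy ← 0.85·17.452 = 14.834
Arc 2: start y=0.000, vy=14.834 → t=2.967, apex=11.003, x_land=41.126, impact vy=-14.834
  bounce: vy ← 0.85·14.834 = 12.609
Arc 3: start y=0.000, vy=12.609 → t=2.522, apex=7.950, x_land=59.989, impact vy=-12.609
  bounce: vy ← 0.85·12.609 = 10.718
Arc 4: start y=0.000, vy=10.718 → t=2.144, apex=5.744, x_land=76.023, impact vy=-10.718
  bounce: vy ← 0.85·10.718 = 9.110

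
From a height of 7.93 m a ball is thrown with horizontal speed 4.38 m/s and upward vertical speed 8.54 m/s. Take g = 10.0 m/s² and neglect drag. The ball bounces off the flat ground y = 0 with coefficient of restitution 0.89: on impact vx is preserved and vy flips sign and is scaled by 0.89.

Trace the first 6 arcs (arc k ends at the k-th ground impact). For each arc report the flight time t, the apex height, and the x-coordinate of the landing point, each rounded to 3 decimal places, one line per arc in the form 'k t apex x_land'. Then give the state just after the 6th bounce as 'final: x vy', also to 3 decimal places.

Arc 1: start y=7.930, vy=8.540 → t=2.376, apex=11.577, x_land=10.405, impact vy=-15.216
  bounce: vy ← 0.89·15.216 = 13.542
Arc 2: start y=0.000, vy=13.542 → t=2.708, apex=9.170, x_land=22.268, impact vy=-13.542
  bounce: vy ← 0.89·13.542 = 12.053
Arc 3: start y=0.000, vy=12.053 → t=2.411, apex=7.263, x_land=32.827, impact vy=-12.053
  bounce: vy ← 0.89·12.053 = 10.727
Arc 4: start y=0.000, vy=10.727 → t=2.145, apex=5.753, x_land=42.223, impact vy=-10.727
  bounce: vy ← 0.89·10.727 = 9.547
Arc 5: start y=0.000, vy=9.547 → t=1.909, apex=4.557, x_land=50.586, impact vy=-9.547
  bounce: vy ← 0.89·9.547 = 8.497
Arc 6: start y=0.000, vy=8.497 → t=1.699, apex=3.610, x_land=58.030, impact vy=-8.497
  bounce: vy ← 0.89·8.497 = 7.562

1 2.376 11.577 10.405
2 2.708 9.170 22.268
3 2.411 7.263 32.827
4 2.145 5.753 42.223
5 1.909 4.557 50.586
6 1.699 3.610 58.030
final: 58.030 7.562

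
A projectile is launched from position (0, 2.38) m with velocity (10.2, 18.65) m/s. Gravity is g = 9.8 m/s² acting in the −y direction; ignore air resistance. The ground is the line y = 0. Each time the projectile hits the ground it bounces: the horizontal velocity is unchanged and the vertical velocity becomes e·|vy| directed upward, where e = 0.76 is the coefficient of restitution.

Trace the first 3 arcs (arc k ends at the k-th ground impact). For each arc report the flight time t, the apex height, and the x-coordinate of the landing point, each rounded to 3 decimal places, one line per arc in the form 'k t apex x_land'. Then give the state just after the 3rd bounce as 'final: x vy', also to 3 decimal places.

1 3.930 20.126 40.083
2 3.081 11.625 71.505
3 2.341 6.714 95.385
final: 95.385 8.719

Arc 1: start y=2.380, vy=18.650 → t=3.930, apex=20.126, x_land=40.083, impact vy=-19.861
  bounce: vy ← 0.76·19.861 = 15.095
Arc 2: start y=0.000, vy=15.095 → t=3.081, apex=11.625, x_land=71.505, impact vy=-15.095
  bounce: vy ← 0.76·15.095 = 11.472
Arc 3: start y=0.000, vy=11.472 → t=2.341, apex=6.714, x_land=95.385, impact vy=-11.472
  bounce: vy ← 0.76·11.472 = 8.719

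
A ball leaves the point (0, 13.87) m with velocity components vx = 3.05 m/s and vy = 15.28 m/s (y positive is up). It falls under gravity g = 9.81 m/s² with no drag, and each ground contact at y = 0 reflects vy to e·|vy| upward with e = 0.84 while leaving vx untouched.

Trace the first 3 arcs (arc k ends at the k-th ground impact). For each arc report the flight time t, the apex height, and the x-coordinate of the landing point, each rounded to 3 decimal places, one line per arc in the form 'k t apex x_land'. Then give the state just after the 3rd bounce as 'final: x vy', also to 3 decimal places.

Arc 1: start y=13.870, vy=15.280 → t=3.850, apex=25.770, x_land=11.742, impact vy=-22.486
  bounce: vy ← 0.84·22.486 = 18.888
Arc 2: start y=0.000, vy=18.888 → t=3.851, apex=18.183, x_land=23.486, impact vy=-18.888
  bounce: vy ← 0.84·18.888 = 15.866
Arc 3: start y=0.000, vy=15.866 → t=3.235, apex=12.830, x_land=33.352, impact vy=-15.866
  bounce: vy ← 0.84·15.866 = 13.327

1 3.850 25.770 11.742
2 3.851 18.183 23.486
3 3.235 12.830 33.352
final: 33.352 13.327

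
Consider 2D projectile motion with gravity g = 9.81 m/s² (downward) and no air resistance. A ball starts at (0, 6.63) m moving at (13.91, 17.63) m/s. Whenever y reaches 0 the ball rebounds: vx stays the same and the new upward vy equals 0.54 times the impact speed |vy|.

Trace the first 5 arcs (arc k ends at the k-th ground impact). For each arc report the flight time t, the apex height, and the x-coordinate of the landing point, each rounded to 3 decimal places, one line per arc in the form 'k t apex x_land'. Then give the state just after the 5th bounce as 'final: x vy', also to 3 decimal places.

1 3.938 22.472 54.772
2 2.312 6.553 86.927
3 1.248 1.911 104.291
4 0.674 0.557 113.667
5 0.364 0.162 118.730
final: 118.730 0.964

Arc 1: start y=6.630, vy=17.630 → t=3.938, apex=22.472, x_land=54.772, impact vy=-20.998
  bounce: vy ← 0.54·20.998 = 11.339
Arc 2: start y=0.000, vy=11.339 → t=2.312, apex=6.553, x_land=86.927, impact vy=-11.339
  bounce: vy ← 0.54·11.339 = 6.123
Arc 3: start y=0.000, vy=6.123 → t=1.248, apex=1.911, x_land=104.291, impact vy=-6.123
  bounce: vy ← 0.54·6.123 = 3.306
Arc 4: start y=0.000, vy=3.306 → t=0.674, apex=0.557, x_land=113.667, impact vy=-3.306
  bounce: vy ← 0.54·3.306 = 1.785
Arc 5: start y=0.000, vy=1.785 → t=0.364, apex=0.162, x_land=118.730, impact vy=-1.785
  bounce: vy ← 0.54·1.785 = 0.964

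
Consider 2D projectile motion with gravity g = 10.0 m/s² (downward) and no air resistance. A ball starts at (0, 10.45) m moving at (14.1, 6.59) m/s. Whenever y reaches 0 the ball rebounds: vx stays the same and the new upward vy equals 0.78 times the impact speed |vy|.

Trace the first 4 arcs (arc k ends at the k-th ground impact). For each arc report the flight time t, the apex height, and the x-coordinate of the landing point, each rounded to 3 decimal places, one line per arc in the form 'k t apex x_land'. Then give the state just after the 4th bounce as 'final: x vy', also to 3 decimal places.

Arc 1: start y=10.450, vy=6.590 → t=2.248, apex=12.621, x_land=31.694, impact vy=-15.888
  bounce: vy ← 0.78·15.888 = 12.393
Arc 2: start y=0.000, vy=12.393 → t=2.479, apex=7.679, x_land=66.641, impact vy=-12.393
  bounce: vy ← 0.78·12.393 = 9.666
Arc 3: start y=0.000, vy=9.666 → t=1.933, apex=4.672, x_land=93.900, impact vy=-9.666
  bounce: vy ← 0.78·9.666 = 7.540
Arc 4: start y=0.000, vy=7.540 → t=1.508, apex=2.842, x_land=115.162, impact vy=-7.540
  bounce: vy ← 0.78·7.540 = 5.881

1 2.248 12.621 31.694
2 2.479 7.679 66.641
3 1.933 4.672 93.900
4 1.508 2.842 115.162
final: 115.162 5.881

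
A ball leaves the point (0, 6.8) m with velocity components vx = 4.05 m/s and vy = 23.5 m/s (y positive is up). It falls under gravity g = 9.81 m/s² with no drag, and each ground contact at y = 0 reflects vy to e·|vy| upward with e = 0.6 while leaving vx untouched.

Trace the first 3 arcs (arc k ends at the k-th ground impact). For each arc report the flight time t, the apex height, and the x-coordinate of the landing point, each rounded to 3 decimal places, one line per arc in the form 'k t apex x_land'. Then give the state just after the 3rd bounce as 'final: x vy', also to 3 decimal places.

Arc 1: start y=6.800, vy=23.500 → t=5.065, apex=34.947, x_land=20.512, impact vy=-26.185
  bounce: vy ← 0.6·26.185 = 15.711
Arc 2: start y=0.000, vy=15.711 → t=3.203, apex=12.581, x_land=33.485, impact vy=-15.711
  bounce: vy ← 0.6·15.711 = 9.427
Arc 3: start y=0.000, vy=9.427 → t=1.922, apex=4.529, x_land=41.268, impact vy=-9.427
  bounce: vy ← 0.6·9.427 = 5.656

1 5.065 34.947 20.512
2 3.203 12.581 33.485
3 1.922 4.529 41.268
final: 41.268 5.656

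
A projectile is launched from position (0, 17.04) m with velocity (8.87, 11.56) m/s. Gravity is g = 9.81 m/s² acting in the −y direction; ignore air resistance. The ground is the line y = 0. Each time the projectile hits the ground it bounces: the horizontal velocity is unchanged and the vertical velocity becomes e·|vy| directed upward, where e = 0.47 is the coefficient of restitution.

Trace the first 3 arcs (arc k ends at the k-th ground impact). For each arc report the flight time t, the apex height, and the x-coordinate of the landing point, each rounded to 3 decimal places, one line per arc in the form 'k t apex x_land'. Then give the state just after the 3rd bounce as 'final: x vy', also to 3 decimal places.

Arc 1: start y=17.040, vy=11.560 → t=3.384, apex=23.851, x_land=30.012, impact vy=-21.632
  bounce: vy ← 0.47·21.632 = 10.167
Arc 2: start y=0.000, vy=10.167 → t=2.073, apex=5.269, x_land=48.398, impact vy=-10.167
  bounce: vy ← 0.47·10.167 = 4.779
Arc 3: start y=0.000, vy=4.779 → t=0.974, apex=1.164, x_land=57.039, impact vy=-4.779
  bounce: vy ← 0.47·4.779 = 2.246

1 3.384 23.851 30.012
2 2.073 5.269 48.398
3 0.974 1.164 57.039
final: 57.039 2.246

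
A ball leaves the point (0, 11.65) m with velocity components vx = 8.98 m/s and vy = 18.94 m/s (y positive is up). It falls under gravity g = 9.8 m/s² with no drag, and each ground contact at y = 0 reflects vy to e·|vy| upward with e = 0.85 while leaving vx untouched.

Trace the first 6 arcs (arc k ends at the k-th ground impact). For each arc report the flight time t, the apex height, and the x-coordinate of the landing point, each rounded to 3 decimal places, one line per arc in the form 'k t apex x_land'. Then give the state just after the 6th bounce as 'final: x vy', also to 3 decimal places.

Arc 1: start y=11.650, vy=18.940 → t=4.405, apex=29.952, x_land=39.557, impact vy=-24.229
  bounce: vy ← 0.85·24.229 = 20.595
Arc 2: start y=0.000, vy=20.595 → t=4.203, apex=21.640, x_land=77.301, impact vy=-20.595
  bounce: vy ← 0.85·20.595 = 17.506
Arc 3: start y=0.000, vy=17.506 → t=3.573, apex=15.635, x_land=109.383, impact vy=-17.506
  bounce: vy ← 0.85·17.506 = 14.880
Arc 4: start y=0.000, vy=14.880 → t=3.037, apex=11.296, x_land=136.652, impact vy=-14.880
  bounce: vy ← 0.85·14.880 = 12.648
Arc 5: start y=0.000, vy=12.648 → t=2.581, apex=8.162, x_land=159.832, impact vy=-12.648
  bounce: vy ← 0.85·12.648 = 10.751
Arc 6: start y=0.000, vy=10.751 → t=2.194, apex=5.897, x_land=179.534, impact vy=-10.751
  bounce: vy ← 0.85·10.751 = 9.138

1 4.405 29.952 39.557
2 4.203 21.640 77.301
3 3.573 15.635 109.383
4 3.037 11.296 136.652
5 2.581 8.162 159.832
6 2.194 5.897 179.534
final: 179.534 9.138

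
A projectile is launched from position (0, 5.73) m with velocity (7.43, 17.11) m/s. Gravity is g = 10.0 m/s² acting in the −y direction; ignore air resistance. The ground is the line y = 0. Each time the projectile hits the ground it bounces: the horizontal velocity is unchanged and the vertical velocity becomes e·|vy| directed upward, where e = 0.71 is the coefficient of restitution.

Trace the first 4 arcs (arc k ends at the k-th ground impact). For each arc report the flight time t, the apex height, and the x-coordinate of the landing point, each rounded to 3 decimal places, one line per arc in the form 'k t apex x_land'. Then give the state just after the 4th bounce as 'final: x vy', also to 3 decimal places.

1 3.729 20.368 27.709
2 2.866 10.267 49.003
3 2.035 5.176 64.122
4 1.445 2.609 74.856
final: 74.856 5.129

Arc 1: start y=5.730, vy=17.110 → t=3.729, apex=20.368, x_land=27.709, impact vy=-20.183
  bounce: vy ← 0.71·20.183 = 14.330
Arc 2: start y=0.000, vy=14.330 → t=2.866, apex=10.267, x_land=49.003, impact vy=-14.330
  bounce: vy ← 0.71·14.330 = 10.174
Arc 3: start y=0.000, vy=10.174 → t=2.035, apex=5.176, x_land=64.122, impact vy=-10.174
  bounce: vy ← 0.71·10.174 = 7.224
Arc 4: start y=0.000, vy=7.224 → t=1.445, apex=2.609, x_land=74.856, impact vy=-7.224
  bounce: vy ← 0.71·7.224 = 5.129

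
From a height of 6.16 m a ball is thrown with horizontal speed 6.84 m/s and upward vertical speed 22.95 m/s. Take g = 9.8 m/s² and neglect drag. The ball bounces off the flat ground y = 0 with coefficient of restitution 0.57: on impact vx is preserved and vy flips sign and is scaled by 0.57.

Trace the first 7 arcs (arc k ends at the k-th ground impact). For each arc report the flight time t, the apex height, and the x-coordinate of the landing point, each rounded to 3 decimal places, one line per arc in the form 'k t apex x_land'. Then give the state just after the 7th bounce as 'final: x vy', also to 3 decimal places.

Arc 1: start y=6.160, vy=22.950 → t=4.938, apex=33.033, x_land=33.778, impact vy=-25.445
  bounce: vy ← 0.57·25.445 = 14.504
Arc 2: start y=0.000, vy=14.504 → t=2.960, apex=10.732, x_land=54.023, impact vy=-14.504
  bounce: vy ← 0.57·14.504 = 8.267
Arc 3: start y=0.000, vy=8.267 → t=1.687, apex=3.487, x_land=65.563, impact vy=-8.267
  bounce: vy ← 0.57·8.267 = 4.712
Arc 4: start y=0.000, vy=4.712 → t=0.962, apex=1.133, x_land=72.141, impact vy=-4.712
  bounce: vy ← 0.57·4.712 = 2.686
Arc 5: start y=0.000, vy=2.686 → t=0.548, apex=0.368, x_land=75.891, impact vy=-2.686
  bounce: vy ← 0.57·2.686 = 1.531
Arc 6: start y=0.000, vy=1.531 → t=0.312, apex=0.120, x_land=78.028, impact vy=-1.531
  bounce: vy ← 0.57·1.531 = 0.873
Arc 7: start y=0.000, vy=0.873 → t=0.178, apex=0.039, x_land=79.246, impact vy=-0.873
  bounce: vy ← 0.57·0.873 = 0.497

1 4.938 33.033 33.778
2 2.960 10.732 54.023
3 1.687 3.487 65.563
4 0.962 1.133 72.141
5 0.548 0.368 75.891
6 0.312 0.120 78.028
7 0.178 0.039 79.246
final: 79.246 0.497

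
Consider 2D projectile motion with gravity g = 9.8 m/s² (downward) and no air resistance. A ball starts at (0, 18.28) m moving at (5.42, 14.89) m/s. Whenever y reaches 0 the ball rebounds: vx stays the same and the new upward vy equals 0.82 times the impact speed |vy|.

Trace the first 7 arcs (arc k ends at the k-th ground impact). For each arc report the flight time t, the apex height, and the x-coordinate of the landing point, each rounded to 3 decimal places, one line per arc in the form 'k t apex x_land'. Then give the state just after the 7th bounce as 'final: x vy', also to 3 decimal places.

Arc 1: start y=18.280, vy=14.890 → t=3.977, apex=29.592, x_land=21.555, impact vy=-24.083
  bounce: vy ← 0.82·24.083 = 19.748
Arc 2: start y=0.000, vy=19.748 → t=4.030, apex=19.898, x_land=43.399, impact vy=-19.748
  bounce: vy ← 0.82·19.748 = 16.194
Arc 3: start y=0.000, vy=16.194 → t=3.305, apex=13.379, x_land=61.311, impact vy=-16.194
  bounce: vy ← 0.82·16.194 = 13.279
Arc 4: start y=0.000, vy=13.279 → t=2.710, apex=8.996, x_land=75.998, impact vy=-13.279
  bounce: vy ← 0.82·13.279 = 10.889
Arc 5: start y=0.000, vy=10.889 → t=2.222, apex=6.049, x_land=88.042, impact vy=-10.889
  bounce: vy ← 0.82·10.889 = 8.929
Arc 6: start y=0.000, vy=8.929 → t=1.822, apex=4.067, x_land=97.919, impact vy=-8.929
  bounce: vy ← 0.82·8.929 = 7.321
Arc 7: start y=0.000, vy=7.321 → t=1.494, apex=2.735, x_land=106.017, impact vy=-7.321
  bounce: vy ← 0.82·7.321 = 6.004

1 3.977 29.592 21.555
2 4.030 19.898 43.399
3 3.305 13.379 61.311
4 2.710 8.996 75.998
5 2.222 6.049 88.042
6 1.822 4.067 97.919
7 1.494 2.735 106.017
final: 106.017 6.004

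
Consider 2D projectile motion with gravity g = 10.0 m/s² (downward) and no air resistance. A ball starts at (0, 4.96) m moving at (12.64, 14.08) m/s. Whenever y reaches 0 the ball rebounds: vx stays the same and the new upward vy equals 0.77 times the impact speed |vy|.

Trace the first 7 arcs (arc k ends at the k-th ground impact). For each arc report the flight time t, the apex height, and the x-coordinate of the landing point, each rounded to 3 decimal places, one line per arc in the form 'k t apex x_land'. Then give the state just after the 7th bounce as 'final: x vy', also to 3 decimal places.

1 3.133 14.872 39.597
2 2.656 8.818 73.168
3 2.045 5.228 99.019
4 1.575 3.100 118.923
5 1.213 1.838 134.250
6 0.934 1.090 146.051
7 0.719 0.646 155.138
final: 155.138 2.768

Arc 1: start y=4.960, vy=14.080 → t=3.133, apex=14.872, x_land=39.597, impact vy=-17.247
  bounce: vy ← 0.77·17.247 = 13.280
Arc 2: start y=0.000, vy=13.280 → t=2.656, apex=8.818, x_land=73.168, impact vy=-13.280
  bounce: vy ← 0.77·13.280 = 10.226
Arc 3: start y=0.000, vy=10.226 → t=2.045, apex=5.228, x_land=99.019, impact vy=-10.226
  bounce: vy ← 0.77·10.226 = 7.874
Arc 4: start y=0.000, vy=7.874 → t=1.575, apex=3.100, x_land=118.923, impact vy=-7.874
  bounce: vy ← 0.77·7.874 = 6.063
Arc 5: start y=0.000, vy=6.063 → t=1.213, apex=1.838, x_land=134.250, impact vy=-6.063
  bounce: vy ← 0.77·6.063 = 4.668
Arc 6: start y=0.000, vy=4.668 → t=0.934, apex=1.090, x_land=146.051, impact vy=-4.668
  bounce: vy ← 0.77·4.668 = 3.595
Arc 7: start y=0.000, vy=3.595 → t=0.719, apex=0.646, x_land=155.138, impact vy=-3.595
  bounce: vy ← 0.77·3.595 = 2.768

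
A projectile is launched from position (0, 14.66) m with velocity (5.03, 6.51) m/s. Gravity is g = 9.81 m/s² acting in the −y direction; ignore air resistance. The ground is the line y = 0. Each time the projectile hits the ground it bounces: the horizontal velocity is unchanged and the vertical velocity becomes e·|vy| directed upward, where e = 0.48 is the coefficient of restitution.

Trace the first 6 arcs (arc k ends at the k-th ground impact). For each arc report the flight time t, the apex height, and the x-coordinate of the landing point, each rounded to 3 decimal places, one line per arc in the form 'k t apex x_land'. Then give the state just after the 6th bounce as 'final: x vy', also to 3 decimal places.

Arc 1: start y=14.660, vy=6.510 → t=2.515, apex=16.820, x_land=12.653, impact vy=-18.166
  bounce: vy ← 0.48·18.166 = 8.720
Arc 2: start y=0.000, vy=8.720 → t=1.778, apex=3.875, x_land=21.594, impact vy=-8.720
  bounce: vy ← 0.48·8.720 = 4.185
Arc 3: start y=0.000, vy=4.185 → t=0.853, apex=0.893, x_land=25.887, impact vy=-4.185
  bounce: vy ← 0.48·4.185 = 2.009
Arc 4: start y=0.000, vy=2.009 → t=0.410, apex=0.206, x_land=27.947, impact vy=-2.009
  bounce: vy ← 0.48·2.009 = 0.964
Arc 5: start y=0.000, vy=0.964 → t=0.197, apex=0.047, x_land=28.936, impact vy=-0.964
  bounce: vy ← 0.48·0.964 = 0.463
Arc 6: start y=0.000, vy=0.463 → t=0.094, apex=0.011, x_land=29.410, impact vy=-0.463
  bounce: vy ← 0.48·0.463 = 0.222

1 2.515 16.820 12.653
2 1.778 3.875 21.594
3 0.853 0.893 25.887
4 0.410 0.206 27.947
5 0.197 0.047 28.936
6 0.094 0.011 29.410
final: 29.410 0.222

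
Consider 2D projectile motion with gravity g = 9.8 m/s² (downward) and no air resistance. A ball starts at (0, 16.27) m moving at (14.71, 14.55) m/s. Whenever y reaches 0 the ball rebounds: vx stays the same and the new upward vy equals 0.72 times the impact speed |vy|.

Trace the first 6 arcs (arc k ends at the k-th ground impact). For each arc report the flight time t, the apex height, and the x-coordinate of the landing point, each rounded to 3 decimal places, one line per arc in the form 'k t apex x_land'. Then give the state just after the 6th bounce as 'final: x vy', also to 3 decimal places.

1 3.835 27.071 56.415
2 3.385 14.034 106.204
3 2.437 7.275 142.052
4 1.755 3.771 167.862
5 1.263 1.955 186.446
6 0.910 1.014 199.826
final: 199.826 3.209

Arc 1: start y=16.270, vy=14.550 → t=3.835, apex=27.071, x_land=56.415, impact vy=-23.035
  bounce: vy ← 0.72·23.035 = 16.585
Arc 2: start y=0.000, vy=16.585 → t=3.385, apex=14.034, x_land=106.204, impact vy=-16.585
  bounce: vy ← 0.72·16.585 = 11.941
Arc 3: start y=0.000, vy=11.941 → t=2.437, apex=7.275, x_land=142.052, impact vy=-11.941
  bounce: vy ← 0.72·11.941 = 8.598
Arc 4: start y=0.000, vy=8.598 → t=1.755, apex=3.771, x_land=167.862, impact vy=-8.598
  bounce: vy ← 0.72·8.598 = 6.190
Arc 5: start y=0.000, vy=6.190 → t=1.263, apex=1.955, x_land=186.446, impact vy=-6.190
  bounce: vy ← 0.72·6.190 = 4.457
Arc 6: start y=0.000, vy=4.457 → t=0.910, apex=1.014, x_land=199.826, impact vy=-4.457
  bounce: vy ← 0.72·4.457 = 3.209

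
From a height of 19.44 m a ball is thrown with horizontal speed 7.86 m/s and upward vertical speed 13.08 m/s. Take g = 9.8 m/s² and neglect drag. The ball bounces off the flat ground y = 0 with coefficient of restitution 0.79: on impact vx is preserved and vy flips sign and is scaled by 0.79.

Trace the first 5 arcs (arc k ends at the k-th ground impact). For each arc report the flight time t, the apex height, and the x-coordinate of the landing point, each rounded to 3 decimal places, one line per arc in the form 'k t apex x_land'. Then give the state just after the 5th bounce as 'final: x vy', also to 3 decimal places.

Arc 1: start y=19.440, vy=13.080 → t=3.732, apex=28.169, x_land=29.336, impact vy=-23.497
  bounce: vy ← 0.79·23.497 = 18.563
Arc 2: start y=0.000, vy=18.563 → t=3.788, apex=17.580, x_land=59.112, impact vy=-18.563
  bounce: vy ← 0.79·18.563 = 14.664
Arc 3: start y=0.000, vy=14.664 → t=2.993, apex=10.972, x_land=82.635, impact vy=-14.664
  bounce: vy ← 0.79·14.664 = 11.585
Arc 4: start y=0.000, vy=11.585 → t=2.364, apex=6.848, x_land=101.219, impact vy=-11.585
  bounce: vy ← 0.79·11.585 = 9.152
Arc 5: start y=0.000, vy=9.152 → t=1.868, apex=4.274, x_land=115.899, impact vy=-9.152
  bounce: vy ← 0.79·9.152 = 7.230

1 3.732 28.169 29.336
2 3.788 17.580 59.112
3 2.993 10.972 82.635
4 2.364 6.848 101.219
5 1.868 4.274 115.899
final: 115.899 7.230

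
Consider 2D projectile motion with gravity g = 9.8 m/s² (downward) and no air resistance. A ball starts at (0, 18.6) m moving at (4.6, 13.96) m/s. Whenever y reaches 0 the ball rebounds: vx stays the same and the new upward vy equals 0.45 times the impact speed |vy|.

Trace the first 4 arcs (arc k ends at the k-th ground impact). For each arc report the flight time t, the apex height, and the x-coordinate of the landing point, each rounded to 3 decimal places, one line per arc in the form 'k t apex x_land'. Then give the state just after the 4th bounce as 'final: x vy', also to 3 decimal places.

1 3.838 28.543 17.655
2 2.172 5.780 27.647
3 0.977 1.170 32.143
4 0.440 0.237 34.167
final: 34.167 0.970

Arc 1: start y=18.600, vy=13.960 → t=3.838, apex=28.543, x_land=17.655, impact vy=-23.653
  bounce: vy ← 0.45·23.653 = 10.644
Arc 2: start y=0.000, vy=10.644 → t=2.172, apex=5.780, x_land=27.647, impact vy=-10.644
  bounce: vy ← 0.45·10.644 = 4.790
Arc 3: start y=0.000, vy=4.790 → t=0.977, apex=1.170, x_land=32.143, impact vy=-4.790
  bounce: vy ← 0.45·4.790 = 2.155
Arc 4: start y=0.000, vy=2.155 → t=0.440, apex=0.237, x_land=34.167, impact vy=-2.155
  bounce: vy ← 0.45·2.155 = 0.970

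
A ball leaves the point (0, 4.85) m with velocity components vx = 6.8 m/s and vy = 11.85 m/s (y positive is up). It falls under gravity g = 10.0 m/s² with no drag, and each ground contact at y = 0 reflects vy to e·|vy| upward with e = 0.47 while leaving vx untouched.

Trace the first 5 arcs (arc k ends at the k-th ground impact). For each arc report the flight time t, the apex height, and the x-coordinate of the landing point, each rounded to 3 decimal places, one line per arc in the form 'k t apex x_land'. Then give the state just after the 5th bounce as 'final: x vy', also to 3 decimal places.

Arc 1: start y=4.850, vy=11.850 → t=2.726, apex=11.871, x_land=18.536, impact vy=-15.409
  bounce: vy ← 0.47·15.409 = 7.242
Arc 2: start y=0.000, vy=7.242 → t=1.448, apex=2.622, x_land=28.385, impact vy=-7.242
  bounce: vy ← 0.47·7.242 = 3.404
Arc 3: start y=0.000, vy=3.404 → t=0.681, apex=0.579, x_land=33.014, impact vy=-3.404
  bounce: vy ← 0.47·3.404 = 1.600
Arc 4: start y=0.000, vy=1.600 → t=0.320, apex=0.128, x_land=35.190, impact vy=-1.600
  bounce: vy ← 0.47·1.600 = 0.752
Arc 5: start y=0.000, vy=0.752 → t=0.150, apex=0.028, x_land=36.212, impact vy=-0.752
  bounce: vy ← 0.47·0.752 = 0.353

1 2.726 11.871 18.536
2 1.448 2.622 28.385
3 0.681 0.579 33.014
4 0.320 0.128 35.190
5 0.150 0.028 36.212
final: 36.212 0.353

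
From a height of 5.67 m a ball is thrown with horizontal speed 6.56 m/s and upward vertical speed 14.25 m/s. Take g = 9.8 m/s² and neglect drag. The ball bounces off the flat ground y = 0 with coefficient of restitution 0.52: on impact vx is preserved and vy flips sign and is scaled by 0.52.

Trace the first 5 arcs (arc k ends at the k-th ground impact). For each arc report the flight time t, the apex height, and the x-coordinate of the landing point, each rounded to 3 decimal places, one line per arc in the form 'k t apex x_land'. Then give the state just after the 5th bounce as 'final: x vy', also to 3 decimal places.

Arc 1: start y=5.670, vy=14.250 → t=3.263, apex=16.030, x_land=21.404, impact vy=-17.726
  bounce: vy ← 0.52·17.726 = 9.217
Arc 2: start y=0.000, vy=9.217 → t=1.881, apex=4.335, x_land=33.744, impact vy=-9.217
  bounce: vy ← 0.52·9.217 = 4.793
Arc 3: start y=0.000, vy=4.793 → t=0.978, apex=1.172, x_land=40.161, impact vy=-4.793
  bounce: vy ← 0.52·4.793 = 2.492
Arc 4: start y=0.000, vy=2.492 → t=0.509, apex=0.317, x_land=43.497, impact vy=-2.492
  bounce: vy ← 0.52·2.492 = 1.296
Arc 5: start y=0.000, vy=1.296 → t=0.264, apex=0.086, x_land=45.232, impact vy=-1.296
  bounce: vy ← 0.52·1.296 = 0.674

1 3.263 16.030 21.404
2 1.881 4.335 33.744
3 0.978 1.172 40.161
4 0.509 0.317 43.497
5 0.264 0.086 45.232
final: 45.232 0.674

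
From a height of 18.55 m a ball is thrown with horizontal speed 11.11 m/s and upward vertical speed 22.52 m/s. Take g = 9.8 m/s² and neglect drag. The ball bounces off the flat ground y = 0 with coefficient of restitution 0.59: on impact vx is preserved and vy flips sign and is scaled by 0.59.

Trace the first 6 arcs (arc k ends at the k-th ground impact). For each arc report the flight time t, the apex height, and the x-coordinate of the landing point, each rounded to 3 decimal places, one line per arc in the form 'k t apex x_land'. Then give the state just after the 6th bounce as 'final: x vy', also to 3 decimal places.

Arc 1: start y=18.550, vy=22.520 → t=5.309, apex=44.425, x_land=58.983, impact vy=-29.508
  bounce: vy ← 0.59·29.508 = 17.410
Arc 2: start y=0.000, vy=17.410 → t=3.553, apex=15.464, x_land=98.457, impact vy=-17.410
  bounce: vy ← 0.59·17.410 = 10.272
Arc 3: start y=0.000, vy=10.272 → t=2.096, apex=5.383, x_land=121.747, impact vy=-10.272
  bounce: vy ← 0.59·10.272 = 6.060
Arc 4: start y=0.000, vy=6.060 → t=1.237, apex=1.874, x_land=135.488, impact vy=-6.060
  bounce: vy ← 0.59·6.060 = 3.576
Arc 5: start y=0.000, vy=3.576 → t=0.730, apex=0.652, x_land=143.595, impact vy=-3.576
  bounce: vy ← 0.59·3.576 = 2.110
Arc 6: start y=0.000, vy=2.110 → t=0.431, apex=0.227, x_land=148.378, impact vy=-2.110
  bounce: vy ← 0.59·2.110 = 1.245

1 5.309 44.425 58.983
2 3.553 15.464 98.457
3 2.096 5.383 121.747
4 1.237 1.874 135.488
5 0.730 0.652 143.595
6 0.431 0.227 148.378
final: 148.378 1.245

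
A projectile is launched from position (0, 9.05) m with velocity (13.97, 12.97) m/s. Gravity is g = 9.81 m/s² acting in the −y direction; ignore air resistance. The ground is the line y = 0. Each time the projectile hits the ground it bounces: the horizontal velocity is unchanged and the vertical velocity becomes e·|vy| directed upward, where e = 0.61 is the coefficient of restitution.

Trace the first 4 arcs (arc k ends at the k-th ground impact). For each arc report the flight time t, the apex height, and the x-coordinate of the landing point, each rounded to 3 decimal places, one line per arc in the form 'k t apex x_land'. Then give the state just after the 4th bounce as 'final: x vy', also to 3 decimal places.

1 3.218 17.624 44.951
2 2.313 6.558 77.257
3 1.411 2.440 96.964
4 0.861 0.908 108.985
final: 108.985 2.575

Arc 1: start y=9.050, vy=12.970 → t=3.218, apex=17.624, x_land=44.951, impact vy=-18.595
  bounce: vy ← 0.61·18.595 = 11.343
Arc 2: start y=0.000, vy=11.343 → t=2.313, apex=6.558, x_land=77.257, impact vy=-11.343
  bounce: vy ← 0.61·11.343 = 6.919
Arc 3: start y=0.000, vy=6.919 → t=1.411, apex=2.440, x_land=96.964, impact vy=-6.919
  bounce: vy ← 0.61·6.919 = 4.221
Arc 4: start y=0.000, vy=4.221 → t=0.861, apex=0.908, x_land=108.985, impact vy=-4.221
  bounce: vy ← 0.61·4.221 = 2.575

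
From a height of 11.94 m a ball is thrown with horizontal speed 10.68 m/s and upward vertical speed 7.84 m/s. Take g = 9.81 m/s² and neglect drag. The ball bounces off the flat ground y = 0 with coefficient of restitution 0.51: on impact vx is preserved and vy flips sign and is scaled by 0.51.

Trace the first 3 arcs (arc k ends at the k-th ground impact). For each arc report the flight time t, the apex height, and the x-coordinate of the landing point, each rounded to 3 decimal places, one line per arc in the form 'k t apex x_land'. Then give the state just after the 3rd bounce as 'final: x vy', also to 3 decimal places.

1 2.552 15.073 27.257
2 1.788 3.920 46.353
3 0.912 1.020 56.093
final: 56.093 2.281

Arc 1: start y=11.940, vy=7.840 → t=2.552, apex=15.073, x_land=27.257, impact vy=-17.197
  bounce: vy ← 0.51·17.197 = 8.770
Arc 2: start y=0.000, vy=8.770 → t=1.788, apex=3.920, x_land=46.353, impact vy=-8.770
  bounce: vy ← 0.51·8.770 = 4.473
Arc 3: start y=0.000, vy=4.473 → t=0.912, apex=1.020, x_land=56.093, impact vy=-4.473
  bounce: vy ← 0.51·4.473 = 2.281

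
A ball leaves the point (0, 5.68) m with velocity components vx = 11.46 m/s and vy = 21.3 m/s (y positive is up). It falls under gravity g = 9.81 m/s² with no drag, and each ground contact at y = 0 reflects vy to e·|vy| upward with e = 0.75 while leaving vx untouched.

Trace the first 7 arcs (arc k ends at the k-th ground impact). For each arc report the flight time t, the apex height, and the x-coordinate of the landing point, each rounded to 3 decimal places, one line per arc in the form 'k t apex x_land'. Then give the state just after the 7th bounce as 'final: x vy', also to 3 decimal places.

Arc 1: start y=5.680, vy=21.300 → t=4.595, apex=28.804, x_land=52.653, impact vy=-23.772
  bounce: vy ← 0.75·23.772 = 17.829
Arc 2: start y=0.000, vy=17.829 → t=3.635, apex=16.202, x_land=94.310, impact vy=-17.829
  bounce: vy ← 0.75·17.829 = 13.372
Arc 3: start y=0.000, vy=13.372 → t=2.726, apex=9.114, x_land=125.552, impact vy=-13.372
  bounce: vy ← 0.75·13.372 = 10.029
Arc 4: start y=0.000, vy=10.029 → t=2.045, apex=5.126, x_land=148.984, impact vy=-10.029
  bounce: vy ← 0.75·10.029 = 7.522
Arc 5: start y=0.000, vy=7.522 → t=1.533, apex=2.884, x_land=166.558, impact vy=-7.522
  bounce: vy ← 0.75·7.522 = 5.641
Arc 6: start y=0.000, vy=5.641 → t=1.150, apex=1.622, x_land=179.738, impact vy=-5.641
  bounce: vy ← 0.75·5.641 = 4.231
Arc 7: start y=0.000, vy=4.231 → t=0.863, apex=0.912, x_land=189.623, impact vy=-4.231
  bounce: vy ← 0.75·4.231 = 3.173

1 4.595 28.804 52.653
2 3.635 16.202 94.310
3 2.726 9.114 125.552
4 2.045 5.126 148.984
5 1.533 2.884 166.558
6 1.150 1.622 179.738
7 0.863 0.912 189.623
final: 189.623 3.173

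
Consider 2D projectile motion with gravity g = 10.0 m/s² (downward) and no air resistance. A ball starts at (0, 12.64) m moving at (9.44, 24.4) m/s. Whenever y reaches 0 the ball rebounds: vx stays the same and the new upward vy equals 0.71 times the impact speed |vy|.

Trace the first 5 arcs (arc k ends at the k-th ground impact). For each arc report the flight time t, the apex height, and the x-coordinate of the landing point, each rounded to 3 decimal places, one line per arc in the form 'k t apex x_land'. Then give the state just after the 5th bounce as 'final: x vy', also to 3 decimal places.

Arc 1: start y=12.640, vy=24.400 → t=5.352, apex=42.408, x_land=50.526, impact vy=-29.123
  bounce: vy ← 0.71·29.123 = 20.677
Arc 2: start y=0.000, vy=20.677 → t=4.135, apex=21.378, x_land=89.565, impact vy=-20.677
  bounce: vy ← 0.71·20.677 = 14.681
Arc 3: start y=0.000, vy=14.681 → t=2.936, apex=10.777, x_land=117.283, impact vy=-14.681
  bounce: vy ← 0.71·14.681 = 10.424
Arc 4: start y=0.000, vy=10.424 → t=2.085, apex=5.432, x_land=136.962, impact vy=-10.424
  bounce: vy ← 0.71·10.424 = 7.401
Arc 5: start y=0.000, vy=7.401 → t=1.480, apex=2.739, x_land=150.935, impact vy=-7.401
  bounce: vy ← 0.71·7.401 = 5.254

1 5.352 42.408 50.526
2 4.135 21.378 89.565
3 2.936 10.777 117.283
4 2.085 5.432 136.962
5 1.480 2.739 150.935
final: 150.935 5.254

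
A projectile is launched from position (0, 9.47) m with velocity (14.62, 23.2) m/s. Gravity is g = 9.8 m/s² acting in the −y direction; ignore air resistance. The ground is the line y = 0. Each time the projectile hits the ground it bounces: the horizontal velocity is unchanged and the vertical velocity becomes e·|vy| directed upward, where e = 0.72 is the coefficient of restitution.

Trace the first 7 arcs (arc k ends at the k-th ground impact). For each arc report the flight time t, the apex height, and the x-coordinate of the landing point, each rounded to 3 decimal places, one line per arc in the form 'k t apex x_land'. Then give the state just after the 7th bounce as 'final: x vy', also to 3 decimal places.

1 5.113 36.931 74.748
2 3.953 19.145 132.545
3 2.846 9.925 174.159
4 2.049 5.145 204.122
5 1.476 2.667 225.694
6 1.062 1.383 241.227
7 0.765 0.717 252.410
final: 252.410 2.699

Arc 1: start y=9.470, vy=23.200 → t=5.113, apex=36.931, x_land=74.748, impact vy=-26.904
  bounce: vy ← 0.72·26.904 = 19.371
Arc 2: start y=0.000, vy=19.371 → t=3.953, apex=19.145, x_land=132.545, impact vy=-19.371
  bounce: vy ← 0.72·19.371 = 13.947
Arc 3: start y=0.000, vy=13.947 → t=2.846, apex=9.925, x_land=174.159, impact vy=-13.947
  bounce: vy ← 0.72·13.947 = 10.042
Arc 4: start y=0.000, vy=10.042 → t=2.049, apex=5.145, x_land=204.122, impact vy=-10.042
  bounce: vy ← 0.72·10.042 = 7.230
Arc 5: start y=0.000, vy=7.230 → t=1.476, apex=2.667, x_land=225.694, impact vy=-7.230
  bounce: vy ← 0.72·7.230 = 5.206
Arc 6: start y=0.000, vy=5.206 → t=1.062, apex=1.383, x_land=241.227, impact vy=-5.206
  bounce: vy ← 0.72·5.206 = 3.748
Arc 7: start y=0.000, vy=3.748 → t=0.765, apex=0.717, x_land=252.410, impact vy=-3.748
  bounce: vy ← 0.72·3.748 = 2.699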